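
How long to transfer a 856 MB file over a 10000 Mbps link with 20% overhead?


Effective throughput = 10000 * (1 - 20/100) = 8000 Mbps
File size in Mb = 856 * 8 = 6848 Mb
Time = 6848 / 8000
Time = 0.856 seconds


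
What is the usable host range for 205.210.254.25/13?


Network: 205.208.0.0
Broadcast: 205.215.255.255
First usable = network + 1
Last usable = broadcast - 1
Range: 205.208.0.1 to 205.215.255.254


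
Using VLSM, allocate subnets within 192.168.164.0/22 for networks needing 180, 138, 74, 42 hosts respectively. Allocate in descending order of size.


180 hosts -> /24 (254 usable): 192.168.164.0/24
138 hosts -> /24 (254 usable): 192.168.165.0/24
74 hosts -> /25 (126 usable): 192.168.166.0/25
42 hosts -> /26 (62 usable): 192.168.166.128/26
Allocation: 192.168.164.0/24 (180 hosts, 254 usable); 192.168.165.0/24 (138 hosts, 254 usable); 192.168.166.0/25 (74 hosts, 126 usable); 192.168.166.128/26 (42 hosts, 62 usable)


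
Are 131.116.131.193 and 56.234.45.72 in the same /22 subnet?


Mask: 255.255.252.0
131.116.131.193 AND mask = 131.116.128.0
56.234.45.72 AND mask = 56.234.44.0
No, different subnets (131.116.128.0 vs 56.234.44.0)


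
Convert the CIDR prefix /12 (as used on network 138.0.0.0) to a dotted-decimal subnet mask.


/12 means 12 network bits, 20 host bits
Binary: 11111111111100000000000000000000
Mask: 255.240.0.0


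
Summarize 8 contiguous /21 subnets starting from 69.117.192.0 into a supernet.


Original prefix: /21
Number of subnets: 8 = 2^3
New prefix = 21 - 3 = 18
Supernet: 69.117.192.0/18


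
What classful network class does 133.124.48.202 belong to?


First octet: 133
Binary: 10000101
10xxxxxx -> Class B (128-191)
Class B, default mask 255.255.0.0 (/16)


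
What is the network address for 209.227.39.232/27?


IP:   11010001.11100011.00100111.11101000
Mask: 11111111.11111111.11111111.11100000
AND operation:
Net:  11010001.11100011.00100111.11100000
Network: 209.227.39.224/27


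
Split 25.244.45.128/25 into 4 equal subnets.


New prefix = 25 + 2 = 27
Each subnet has 32 addresses
  25.244.45.128/27
  25.244.45.160/27
  25.244.45.192/27
  25.244.45.224/27
Subnets: 25.244.45.128/27, 25.244.45.160/27, 25.244.45.192/27, 25.244.45.224/27


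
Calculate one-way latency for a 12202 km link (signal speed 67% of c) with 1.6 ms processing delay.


Speed = 0.67 * 3e5 km/s = 201000 km/s
Propagation delay = 12202 / 201000 = 0.0607 s = 60.7065 ms
Processing delay = 1.6 ms
Total one-way latency = 62.3065 ms


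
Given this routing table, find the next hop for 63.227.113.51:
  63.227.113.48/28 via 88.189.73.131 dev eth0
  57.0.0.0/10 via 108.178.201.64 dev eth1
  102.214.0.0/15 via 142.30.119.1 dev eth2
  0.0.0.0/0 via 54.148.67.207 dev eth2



Longest prefix match for 63.227.113.51:
  /28 63.227.113.48: MATCH
  /10 57.0.0.0: no
  /15 102.214.0.0: no
  /0 0.0.0.0: MATCH
Selected: next-hop 88.189.73.131 via eth0 (matched /28)


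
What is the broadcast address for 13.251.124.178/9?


Network: 13.128.0.0/9
Host bits = 23
Set all host bits to 1:
Broadcast: 13.255.255.255


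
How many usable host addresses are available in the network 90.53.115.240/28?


Host bits = 32 - 28 = 4
Total addresses = 2^4 = 16
Usable = total - 2 (network and broadcast)
Usable hosts: 14


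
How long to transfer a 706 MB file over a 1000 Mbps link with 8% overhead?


Effective throughput = 1000 * (1 - 8/100) = 920 Mbps
File size in Mb = 706 * 8 = 5648 Mb
Time = 5648 / 920
Time = 6.1391 seconds


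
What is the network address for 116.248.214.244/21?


IP:   01110100.11111000.11010110.11110100
Mask: 11111111.11111111.11111000.00000000
AND operation:
Net:  01110100.11111000.11010000.00000000
Network: 116.248.208.0/21


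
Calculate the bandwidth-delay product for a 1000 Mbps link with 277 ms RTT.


BDP = bandwidth * RTT
= 1000 Mbps * 277 ms
= 1000 * 1e6 * 277 / 1000 bits
= 277000000 bits
= 34625000 bytes
= 33813.4766 KB
BDP = 277000000 bits (34625000 bytes)


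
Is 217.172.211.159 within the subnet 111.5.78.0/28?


Subnet network: 111.5.78.0
Test IP AND mask: 217.172.211.144
No, 217.172.211.159 is not in 111.5.78.0/28


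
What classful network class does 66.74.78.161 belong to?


First octet: 66
Binary: 01000010
0xxxxxxx -> Class A (1-126)
Class A, default mask 255.0.0.0 (/8)


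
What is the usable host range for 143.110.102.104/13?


Network: 143.104.0.0
Broadcast: 143.111.255.255
First usable = network + 1
Last usable = broadcast - 1
Range: 143.104.0.1 to 143.111.255.254


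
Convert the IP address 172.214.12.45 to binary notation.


172 = 10101100
214 = 11010110
12 = 00001100
45 = 00101101
Binary: 10101100.11010110.00001100.00101101


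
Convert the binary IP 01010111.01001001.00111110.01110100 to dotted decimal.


01010111 = 87
01001001 = 73
00111110 = 62
01110100 = 116
IP: 87.73.62.116


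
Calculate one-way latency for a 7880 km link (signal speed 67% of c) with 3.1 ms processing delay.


Speed = 0.67 * 3e5 km/s = 201000 km/s
Propagation delay = 7880 / 201000 = 0.0392 s = 39.204 ms
Processing delay = 3.1 ms
Total one-way latency = 42.304 ms


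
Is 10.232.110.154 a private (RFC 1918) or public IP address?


RFC 1918 private ranges:
  10.0.0.0/8 (10.0.0.0 - 10.255.255.255)
  172.16.0.0/12 (172.16.0.0 - 172.31.255.255)
  192.168.0.0/16 (192.168.0.0 - 192.168.255.255)
Private (in 10.0.0.0/8)


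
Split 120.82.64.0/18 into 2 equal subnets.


New prefix = 18 + 1 = 19
Each subnet has 8192 addresses
  120.82.64.0/19
  120.82.96.0/19
Subnets: 120.82.64.0/19, 120.82.96.0/19


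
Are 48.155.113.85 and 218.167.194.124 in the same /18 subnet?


Mask: 255.255.192.0
48.155.113.85 AND mask = 48.155.64.0
218.167.194.124 AND mask = 218.167.192.0
No, different subnets (48.155.64.0 vs 218.167.192.0)


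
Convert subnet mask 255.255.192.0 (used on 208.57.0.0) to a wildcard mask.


Subnet mask: 255.255.192.0
Wildcard = 255.255.255.255 - subnet mask
255 - 255 = 0
255 - 255 = 0
255 - 192 = 63
255 - 0 = 255
Wildcard: 0.0.63.255


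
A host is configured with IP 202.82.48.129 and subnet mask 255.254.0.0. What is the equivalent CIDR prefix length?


Binary: 11111111.11111110.00000000.00000000
Count leading 1s
Prefix: /15


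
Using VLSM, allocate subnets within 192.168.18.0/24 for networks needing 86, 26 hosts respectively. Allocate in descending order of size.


86 hosts -> /25 (126 usable): 192.168.18.0/25
26 hosts -> /27 (30 usable): 192.168.18.128/27
Allocation: 192.168.18.0/25 (86 hosts, 126 usable); 192.168.18.128/27 (26 hosts, 30 usable)


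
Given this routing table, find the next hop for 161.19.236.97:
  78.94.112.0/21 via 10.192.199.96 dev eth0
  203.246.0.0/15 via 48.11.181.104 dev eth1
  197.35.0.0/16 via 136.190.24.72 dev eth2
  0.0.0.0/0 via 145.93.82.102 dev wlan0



Longest prefix match for 161.19.236.97:
  /21 78.94.112.0: no
  /15 203.246.0.0: no
  /16 197.35.0.0: no
  /0 0.0.0.0: MATCH
Selected: next-hop 145.93.82.102 via wlan0 (matched /0)


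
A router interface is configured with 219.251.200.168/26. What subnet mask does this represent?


/26 means 26 network bits, 6 host bits
Binary: 11111111111111111111111111000000
Mask: 255.255.255.192


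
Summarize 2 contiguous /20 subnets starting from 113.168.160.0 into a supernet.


Original prefix: /20
Number of subnets: 2 = 2^1
New prefix = 20 - 1 = 19
Supernet: 113.168.160.0/19


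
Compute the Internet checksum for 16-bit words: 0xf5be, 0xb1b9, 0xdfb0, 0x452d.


Sum all words (with carry folding):
+ 0xf5be = 0xf5be
+ 0xb1b9 = 0xa778
+ 0xdfb0 = 0x8729
+ 0x452d = 0xcc56
One's complement: ~0xcc56
Checksum = 0x33a9


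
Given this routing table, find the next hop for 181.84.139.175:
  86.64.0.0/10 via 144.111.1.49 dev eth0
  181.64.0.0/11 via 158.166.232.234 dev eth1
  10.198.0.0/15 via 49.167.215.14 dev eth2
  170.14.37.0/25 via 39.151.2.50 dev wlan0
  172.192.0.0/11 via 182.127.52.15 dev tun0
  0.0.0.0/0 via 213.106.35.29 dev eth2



Longest prefix match for 181.84.139.175:
  /10 86.64.0.0: no
  /11 181.64.0.0: MATCH
  /15 10.198.0.0: no
  /25 170.14.37.0: no
  /11 172.192.0.0: no
  /0 0.0.0.0: MATCH
Selected: next-hop 158.166.232.234 via eth1 (matched /11)


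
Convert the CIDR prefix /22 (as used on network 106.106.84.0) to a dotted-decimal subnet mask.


/22 means 22 network bits, 10 host bits
Binary: 11111111111111111111110000000000
Mask: 255.255.252.0


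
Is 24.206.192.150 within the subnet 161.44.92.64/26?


Subnet network: 161.44.92.64
Test IP AND mask: 24.206.192.128
No, 24.206.192.150 is not in 161.44.92.64/26


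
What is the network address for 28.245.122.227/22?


IP:   00011100.11110101.01111010.11100011
Mask: 11111111.11111111.11111100.00000000
AND operation:
Net:  00011100.11110101.01111000.00000000
Network: 28.245.120.0/22


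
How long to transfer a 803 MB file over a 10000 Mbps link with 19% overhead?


Effective throughput = 10000 * (1 - 19/100) = 8100.0 Mbps
File size in Mb = 803 * 8 = 6424 Mb
Time = 6424 / 8100.0
Time = 0.7931 seconds


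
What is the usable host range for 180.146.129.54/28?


Network: 180.146.129.48
Broadcast: 180.146.129.63
First usable = network + 1
Last usable = broadcast - 1
Range: 180.146.129.49 to 180.146.129.62


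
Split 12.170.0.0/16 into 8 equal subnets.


New prefix = 16 + 3 = 19
Each subnet has 8192 addresses
  12.170.0.0/19
  12.170.32.0/19
  12.170.64.0/19
  12.170.96.0/19
  12.170.128.0/19
  12.170.160.0/19
  12.170.192.0/19
  12.170.224.0/19
Subnets: 12.170.0.0/19, 12.170.32.0/19, 12.170.64.0/19, 12.170.96.0/19, 12.170.128.0/19, 12.170.160.0/19, 12.170.192.0/19, 12.170.224.0/19


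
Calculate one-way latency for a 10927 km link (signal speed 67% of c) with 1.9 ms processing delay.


Speed = 0.67 * 3e5 km/s = 201000 km/s
Propagation delay = 10927 / 201000 = 0.0544 s = 54.3632 ms
Processing delay = 1.9 ms
Total one-way latency = 56.2632 ms


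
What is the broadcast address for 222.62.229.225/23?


Network: 222.62.228.0/23
Host bits = 9
Set all host bits to 1:
Broadcast: 222.62.229.255


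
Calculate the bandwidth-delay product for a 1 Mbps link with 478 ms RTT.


BDP = bandwidth * RTT
= 1 Mbps * 478 ms
= 1 * 1e6 * 478 / 1000 bits
= 478000 bits
= 59750 bytes
= 58.3496 KB
BDP = 478000 bits (59750 bytes)


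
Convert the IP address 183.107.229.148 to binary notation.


183 = 10110111
107 = 01101011
229 = 11100101
148 = 10010100
Binary: 10110111.01101011.11100101.10010100


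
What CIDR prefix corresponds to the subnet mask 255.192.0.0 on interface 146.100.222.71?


Binary: 11111111.11000000.00000000.00000000
Count leading 1s
Prefix: /10


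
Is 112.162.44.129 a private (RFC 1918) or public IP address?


RFC 1918 private ranges:
  10.0.0.0/8 (10.0.0.0 - 10.255.255.255)
  172.16.0.0/12 (172.16.0.0 - 172.31.255.255)
  192.168.0.0/16 (192.168.0.0 - 192.168.255.255)
Public (not in any RFC 1918 range)


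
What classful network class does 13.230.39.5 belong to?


First octet: 13
Binary: 00001101
0xxxxxxx -> Class A (1-126)
Class A, default mask 255.0.0.0 (/8)


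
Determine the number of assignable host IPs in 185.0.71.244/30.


Host bits = 32 - 30 = 2
Total addresses = 2^2 = 4
Usable = total - 2 (network and broadcast)
Usable hosts: 2


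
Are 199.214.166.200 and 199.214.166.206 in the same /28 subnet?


Mask: 255.255.255.240
199.214.166.200 AND mask = 199.214.166.192
199.214.166.206 AND mask = 199.214.166.192
Yes, same subnet (199.214.166.192)


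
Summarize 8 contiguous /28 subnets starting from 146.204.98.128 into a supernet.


Original prefix: /28
Number of subnets: 8 = 2^3
New prefix = 28 - 3 = 25
Supernet: 146.204.98.128/25


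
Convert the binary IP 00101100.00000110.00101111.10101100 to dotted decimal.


00101100 = 44
00000110 = 6
00101111 = 47
10101100 = 172
IP: 44.6.47.172


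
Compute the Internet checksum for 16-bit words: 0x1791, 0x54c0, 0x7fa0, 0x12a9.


Sum all words (with carry folding):
+ 0x1791 = 0x1791
+ 0x54c0 = 0x6c51
+ 0x7fa0 = 0xebf1
+ 0x12a9 = 0xfe9a
One's complement: ~0xfe9a
Checksum = 0x0165


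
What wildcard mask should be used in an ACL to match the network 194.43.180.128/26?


Subnet mask: 255.255.255.192
Wildcard = 255.255.255.255 - subnet mask
255 - 255 = 0
255 - 255 = 0
255 - 255 = 0
255 - 192 = 63
Wildcard: 0.0.0.63


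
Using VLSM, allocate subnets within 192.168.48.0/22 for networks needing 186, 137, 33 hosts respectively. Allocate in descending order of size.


186 hosts -> /24 (254 usable): 192.168.48.0/24
137 hosts -> /24 (254 usable): 192.168.49.0/24
33 hosts -> /26 (62 usable): 192.168.50.0/26
Allocation: 192.168.48.0/24 (186 hosts, 254 usable); 192.168.49.0/24 (137 hosts, 254 usable); 192.168.50.0/26 (33 hosts, 62 usable)


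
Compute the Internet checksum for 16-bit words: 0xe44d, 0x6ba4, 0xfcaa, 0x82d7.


Sum all words (with carry folding):
+ 0xe44d = 0xe44d
+ 0x6ba4 = 0x4ff2
+ 0xfcaa = 0x4c9d
+ 0x82d7 = 0xcf74
One's complement: ~0xcf74
Checksum = 0x308b


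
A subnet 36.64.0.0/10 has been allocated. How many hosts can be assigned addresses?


Host bits = 32 - 10 = 22
Total addresses = 2^22 = 4194304
Usable = total - 2 (network and broadcast)
Usable hosts: 4194302


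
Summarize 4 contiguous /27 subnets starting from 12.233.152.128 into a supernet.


Original prefix: /27
Number of subnets: 4 = 2^2
New prefix = 27 - 2 = 25
Supernet: 12.233.152.128/25


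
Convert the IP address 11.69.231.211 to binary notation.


11 = 00001011
69 = 01000101
231 = 11100111
211 = 11010011
Binary: 00001011.01000101.11100111.11010011


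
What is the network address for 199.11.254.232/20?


IP:   11000111.00001011.11111110.11101000
Mask: 11111111.11111111.11110000.00000000
AND operation:
Net:  11000111.00001011.11110000.00000000
Network: 199.11.240.0/20


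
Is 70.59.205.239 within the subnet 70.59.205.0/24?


Subnet network: 70.59.205.0
Test IP AND mask: 70.59.205.0
Yes, 70.59.205.239 is in 70.59.205.0/24


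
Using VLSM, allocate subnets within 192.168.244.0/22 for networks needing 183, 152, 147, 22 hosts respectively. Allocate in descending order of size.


183 hosts -> /24 (254 usable): 192.168.244.0/24
152 hosts -> /24 (254 usable): 192.168.245.0/24
147 hosts -> /24 (254 usable): 192.168.246.0/24
22 hosts -> /27 (30 usable): 192.168.247.0/27
Allocation: 192.168.244.0/24 (183 hosts, 254 usable); 192.168.245.0/24 (152 hosts, 254 usable); 192.168.246.0/24 (147 hosts, 254 usable); 192.168.247.0/27 (22 hosts, 30 usable)


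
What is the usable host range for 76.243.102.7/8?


Network: 76.0.0.0
Broadcast: 76.255.255.255
First usable = network + 1
Last usable = broadcast - 1
Range: 76.0.0.1 to 76.255.255.254


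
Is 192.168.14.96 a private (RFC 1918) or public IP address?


RFC 1918 private ranges:
  10.0.0.0/8 (10.0.0.0 - 10.255.255.255)
  172.16.0.0/12 (172.16.0.0 - 172.31.255.255)
  192.168.0.0/16 (192.168.0.0 - 192.168.255.255)
Private (in 192.168.0.0/16)


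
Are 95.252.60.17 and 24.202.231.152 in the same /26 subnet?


Mask: 255.255.255.192
95.252.60.17 AND mask = 95.252.60.0
24.202.231.152 AND mask = 24.202.231.128
No, different subnets (95.252.60.0 vs 24.202.231.128)


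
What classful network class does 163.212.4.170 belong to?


First octet: 163
Binary: 10100011
10xxxxxx -> Class B (128-191)
Class B, default mask 255.255.0.0 (/16)


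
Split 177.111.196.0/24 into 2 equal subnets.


New prefix = 24 + 1 = 25
Each subnet has 128 addresses
  177.111.196.0/25
  177.111.196.128/25
Subnets: 177.111.196.0/25, 177.111.196.128/25


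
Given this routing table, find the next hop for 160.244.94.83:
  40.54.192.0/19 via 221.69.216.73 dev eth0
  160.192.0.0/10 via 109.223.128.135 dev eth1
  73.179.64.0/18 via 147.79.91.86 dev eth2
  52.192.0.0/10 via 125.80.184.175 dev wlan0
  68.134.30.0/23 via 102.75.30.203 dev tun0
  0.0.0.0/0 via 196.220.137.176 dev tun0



Longest prefix match for 160.244.94.83:
  /19 40.54.192.0: no
  /10 160.192.0.0: MATCH
  /18 73.179.64.0: no
  /10 52.192.0.0: no
  /23 68.134.30.0: no
  /0 0.0.0.0: MATCH
Selected: next-hop 109.223.128.135 via eth1 (matched /10)


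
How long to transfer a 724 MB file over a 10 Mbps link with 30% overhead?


Effective throughput = 10 * (1 - 30/100) = 7 Mbps
File size in Mb = 724 * 8 = 5792 Mb
Time = 5792 / 7
Time = 827.4286 seconds


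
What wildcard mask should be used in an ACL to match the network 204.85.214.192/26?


Subnet mask: 255.255.255.192
Wildcard = 255.255.255.255 - subnet mask
255 - 255 = 0
255 - 255 = 0
255 - 255 = 0
255 - 192 = 63
Wildcard: 0.0.0.63


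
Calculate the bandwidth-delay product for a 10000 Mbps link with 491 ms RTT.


BDP = bandwidth * RTT
= 10000 Mbps * 491 ms
= 10000 * 1e6 * 491 / 1000 bits
= 4910000000 bits
= 613750000 bytes
= 599365.2344 KB
BDP = 4910000000 bits (613750000 bytes)


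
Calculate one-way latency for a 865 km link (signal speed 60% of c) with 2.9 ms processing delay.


Speed = 0.6 * 3e5 km/s = 180000 km/s
Propagation delay = 865 / 180000 = 0.0048 s = 4.8056 ms
Processing delay = 2.9 ms
Total one-way latency = 7.7056 ms


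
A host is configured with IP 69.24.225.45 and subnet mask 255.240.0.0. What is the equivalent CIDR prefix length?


Binary: 11111111.11110000.00000000.00000000
Count leading 1s
Prefix: /12


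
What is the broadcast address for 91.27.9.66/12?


Network: 91.16.0.0/12
Host bits = 20
Set all host bits to 1:
Broadcast: 91.31.255.255


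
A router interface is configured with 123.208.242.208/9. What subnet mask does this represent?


/9 means 9 network bits, 23 host bits
Binary: 11111111100000000000000000000000
Mask: 255.128.0.0


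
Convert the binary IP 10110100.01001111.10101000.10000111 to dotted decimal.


10110100 = 180
01001111 = 79
10101000 = 168
10000111 = 135
IP: 180.79.168.135


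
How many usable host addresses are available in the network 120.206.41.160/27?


Host bits = 32 - 27 = 5
Total addresses = 2^5 = 32
Usable = total - 2 (network and broadcast)
Usable hosts: 30


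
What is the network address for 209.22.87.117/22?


IP:   11010001.00010110.01010111.01110101
Mask: 11111111.11111111.11111100.00000000
AND operation:
Net:  11010001.00010110.01010100.00000000
Network: 209.22.84.0/22


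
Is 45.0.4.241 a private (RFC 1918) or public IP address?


RFC 1918 private ranges:
  10.0.0.0/8 (10.0.0.0 - 10.255.255.255)
  172.16.0.0/12 (172.16.0.0 - 172.31.255.255)
  192.168.0.0/16 (192.168.0.0 - 192.168.255.255)
Public (not in any RFC 1918 range)


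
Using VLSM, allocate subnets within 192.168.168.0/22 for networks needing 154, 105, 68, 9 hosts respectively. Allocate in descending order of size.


154 hosts -> /24 (254 usable): 192.168.168.0/24
105 hosts -> /25 (126 usable): 192.168.169.0/25
68 hosts -> /25 (126 usable): 192.168.169.128/25
9 hosts -> /28 (14 usable): 192.168.170.0/28
Allocation: 192.168.168.0/24 (154 hosts, 254 usable); 192.168.169.0/25 (105 hosts, 126 usable); 192.168.169.128/25 (68 hosts, 126 usable); 192.168.170.0/28 (9 hosts, 14 usable)


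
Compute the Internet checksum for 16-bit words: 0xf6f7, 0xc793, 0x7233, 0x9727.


Sum all words (with carry folding):
+ 0xf6f7 = 0xf6f7
+ 0xc793 = 0xbe8b
+ 0x7233 = 0x30bf
+ 0x9727 = 0xc7e6
One's complement: ~0xc7e6
Checksum = 0x3819


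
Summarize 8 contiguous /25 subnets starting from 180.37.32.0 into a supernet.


Original prefix: /25
Number of subnets: 8 = 2^3
New prefix = 25 - 3 = 22
Supernet: 180.37.32.0/22


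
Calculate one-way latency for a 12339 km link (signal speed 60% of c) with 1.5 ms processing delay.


Speed = 0.6 * 3e5 km/s = 180000 km/s
Propagation delay = 12339 / 180000 = 0.0685 s = 68.55 ms
Processing delay = 1.5 ms
Total one-way latency = 70.05 ms


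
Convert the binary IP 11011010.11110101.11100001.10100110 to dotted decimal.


11011010 = 218
11110101 = 245
11100001 = 225
10100110 = 166
IP: 218.245.225.166


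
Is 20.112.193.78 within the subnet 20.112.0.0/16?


Subnet network: 20.112.0.0
Test IP AND mask: 20.112.0.0
Yes, 20.112.193.78 is in 20.112.0.0/16


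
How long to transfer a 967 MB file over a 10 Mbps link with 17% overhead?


Effective throughput = 10 * (1 - 17/100) = 8.3 Mbps
File size in Mb = 967 * 8 = 7736 Mb
Time = 7736 / 8.3
Time = 932.0482 seconds


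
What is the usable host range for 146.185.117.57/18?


Network: 146.185.64.0
Broadcast: 146.185.127.255
First usable = network + 1
Last usable = broadcast - 1
Range: 146.185.64.1 to 146.185.127.254


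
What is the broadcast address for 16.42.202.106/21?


Network: 16.42.200.0/21
Host bits = 11
Set all host bits to 1:
Broadcast: 16.42.207.255


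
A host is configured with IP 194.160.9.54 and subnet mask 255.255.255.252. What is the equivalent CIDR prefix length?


Binary: 11111111.11111111.11111111.11111100
Count leading 1s
Prefix: /30


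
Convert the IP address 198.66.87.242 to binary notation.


198 = 11000110
66 = 01000010
87 = 01010111
242 = 11110010
Binary: 11000110.01000010.01010111.11110010


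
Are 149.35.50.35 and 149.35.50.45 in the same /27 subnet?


Mask: 255.255.255.224
149.35.50.35 AND mask = 149.35.50.32
149.35.50.45 AND mask = 149.35.50.32
Yes, same subnet (149.35.50.32)


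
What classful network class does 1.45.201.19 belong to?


First octet: 1
Binary: 00000001
0xxxxxxx -> Class A (1-126)
Class A, default mask 255.0.0.0 (/8)


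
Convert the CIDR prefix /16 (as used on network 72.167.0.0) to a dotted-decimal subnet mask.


/16 means 16 network bits, 16 host bits
Binary: 11111111111111110000000000000000
Mask: 255.255.0.0


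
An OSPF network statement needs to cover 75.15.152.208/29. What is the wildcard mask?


Subnet mask: 255.255.255.248
Wildcard = 255.255.255.255 - subnet mask
255 - 255 = 0
255 - 255 = 0
255 - 255 = 0
255 - 248 = 7
Wildcard: 0.0.0.7


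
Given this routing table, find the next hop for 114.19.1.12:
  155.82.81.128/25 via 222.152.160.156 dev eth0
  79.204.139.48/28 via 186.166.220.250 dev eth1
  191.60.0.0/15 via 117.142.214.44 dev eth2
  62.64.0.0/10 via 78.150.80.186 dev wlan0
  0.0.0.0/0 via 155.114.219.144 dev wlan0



Longest prefix match for 114.19.1.12:
  /25 155.82.81.128: no
  /28 79.204.139.48: no
  /15 191.60.0.0: no
  /10 62.64.0.0: no
  /0 0.0.0.0: MATCH
Selected: next-hop 155.114.219.144 via wlan0 (matched /0)


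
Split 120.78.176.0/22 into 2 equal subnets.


New prefix = 22 + 1 = 23
Each subnet has 512 addresses
  120.78.176.0/23
  120.78.178.0/23
Subnets: 120.78.176.0/23, 120.78.178.0/23


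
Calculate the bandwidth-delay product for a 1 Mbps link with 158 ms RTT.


BDP = bandwidth * RTT
= 1 Mbps * 158 ms
= 1 * 1e6 * 158 / 1000 bits
= 158000 bits
= 19750 bytes
= 19.2871 KB
BDP = 158000 bits (19750 bytes)


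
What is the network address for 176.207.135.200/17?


IP:   10110000.11001111.10000111.11001000
Mask: 11111111.11111111.10000000.00000000
AND operation:
Net:  10110000.11001111.10000000.00000000
Network: 176.207.128.0/17


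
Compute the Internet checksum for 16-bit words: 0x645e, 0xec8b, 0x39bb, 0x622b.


Sum all words (with carry folding):
+ 0x645e = 0x645e
+ 0xec8b = 0x50ea
+ 0x39bb = 0x8aa5
+ 0x622b = 0xecd0
One's complement: ~0xecd0
Checksum = 0x132f


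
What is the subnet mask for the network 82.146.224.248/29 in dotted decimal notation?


/29 means 29 network bits, 3 host bits
Binary: 11111111111111111111111111111000
Mask: 255.255.255.248


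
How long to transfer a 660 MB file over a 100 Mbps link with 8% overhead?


Effective throughput = 100 * (1 - 8/100) = 92 Mbps
File size in Mb = 660 * 8 = 5280 Mb
Time = 5280 / 92
Time = 57.3913 seconds


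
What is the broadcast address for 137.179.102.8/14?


Network: 137.176.0.0/14
Host bits = 18
Set all host bits to 1:
Broadcast: 137.179.255.255


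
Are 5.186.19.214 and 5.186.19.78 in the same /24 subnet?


Mask: 255.255.255.0
5.186.19.214 AND mask = 5.186.19.0
5.186.19.78 AND mask = 5.186.19.0
Yes, same subnet (5.186.19.0)


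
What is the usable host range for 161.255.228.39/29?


Network: 161.255.228.32
Broadcast: 161.255.228.39
First usable = network + 1
Last usable = broadcast - 1
Range: 161.255.228.33 to 161.255.228.38


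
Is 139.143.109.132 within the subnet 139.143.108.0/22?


Subnet network: 139.143.108.0
Test IP AND mask: 139.143.108.0
Yes, 139.143.109.132 is in 139.143.108.0/22


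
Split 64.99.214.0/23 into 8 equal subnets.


New prefix = 23 + 3 = 26
Each subnet has 64 addresses
  64.99.214.0/26
  64.99.214.64/26
  64.99.214.128/26
  64.99.214.192/26
  64.99.215.0/26
  64.99.215.64/26
  64.99.215.128/26
  64.99.215.192/26
Subnets: 64.99.214.0/26, 64.99.214.64/26, 64.99.214.128/26, 64.99.214.192/26, 64.99.215.0/26, 64.99.215.64/26, 64.99.215.128/26, 64.99.215.192/26


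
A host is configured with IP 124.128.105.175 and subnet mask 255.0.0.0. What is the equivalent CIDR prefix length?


Binary: 11111111.00000000.00000000.00000000
Count leading 1s
Prefix: /8


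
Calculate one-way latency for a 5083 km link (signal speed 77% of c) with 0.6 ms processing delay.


Speed = 0.77 * 3e5 km/s = 231000 km/s
Propagation delay = 5083 / 231000 = 0.022 s = 22.0043 ms
Processing delay = 0.6 ms
Total one-way latency = 22.6043 ms


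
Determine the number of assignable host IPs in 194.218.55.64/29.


Host bits = 32 - 29 = 3
Total addresses = 2^3 = 8
Usable = total - 2 (network and broadcast)
Usable hosts: 6


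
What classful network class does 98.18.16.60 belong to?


First octet: 98
Binary: 01100010
0xxxxxxx -> Class A (1-126)
Class A, default mask 255.0.0.0 (/8)


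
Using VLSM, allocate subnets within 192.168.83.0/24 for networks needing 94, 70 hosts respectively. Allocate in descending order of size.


94 hosts -> /25 (126 usable): 192.168.83.0/25
70 hosts -> /25 (126 usable): 192.168.83.128/25
Allocation: 192.168.83.0/25 (94 hosts, 126 usable); 192.168.83.128/25 (70 hosts, 126 usable)


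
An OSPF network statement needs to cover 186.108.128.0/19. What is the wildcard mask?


Subnet mask: 255.255.224.0
Wildcard = 255.255.255.255 - subnet mask
255 - 255 = 0
255 - 255 = 0
255 - 224 = 31
255 - 0 = 255
Wildcard: 0.0.31.255


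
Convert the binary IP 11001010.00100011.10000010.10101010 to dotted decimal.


11001010 = 202
00100011 = 35
10000010 = 130
10101010 = 170
IP: 202.35.130.170


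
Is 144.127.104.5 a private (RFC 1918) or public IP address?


RFC 1918 private ranges:
  10.0.0.0/8 (10.0.0.0 - 10.255.255.255)
  172.16.0.0/12 (172.16.0.0 - 172.31.255.255)
  192.168.0.0/16 (192.168.0.0 - 192.168.255.255)
Public (not in any RFC 1918 range)


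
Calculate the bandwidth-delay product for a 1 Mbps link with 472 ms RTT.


BDP = bandwidth * RTT
= 1 Mbps * 472 ms
= 1 * 1e6 * 472 / 1000 bits
= 472000 bits
= 59000 bytes
= 57.6172 KB
BDP = 472000 bits (59000 bytes)


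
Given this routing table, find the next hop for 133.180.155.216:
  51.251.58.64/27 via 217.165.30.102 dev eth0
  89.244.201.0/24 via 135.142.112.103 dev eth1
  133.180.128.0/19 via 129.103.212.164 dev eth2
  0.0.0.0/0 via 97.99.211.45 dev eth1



Longest prefix match for 133.180.155.216:
  /27 51.251.58.64: no
  /24 89.244.201.0: no
  /19 133.180.128.0: MATCH
  /0 0.0.0.0: MATCH
Selected: next-hop 129.103.212.164 via eth2 (matched /19)


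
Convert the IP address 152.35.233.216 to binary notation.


152 = 10011000
35 = 00100011
233 = 11101001
216 = 11011000
Binary: 10011000.00100011.11101001.11011000


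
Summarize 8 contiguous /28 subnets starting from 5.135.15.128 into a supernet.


Original prefix: /28
Number of subnets: 8 = 2^3
New prefix = 28 - 3 = 25
Supernet: 5.135.15.128/25


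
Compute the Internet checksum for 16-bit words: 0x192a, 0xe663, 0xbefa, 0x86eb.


Sum all words (with carry folding):
+ 0x192a = 0x192a
+ 0xe663 = 0xff8d
+ 0xbefa = 0xbe88
+ 0x86eb = 0x4574
One's complement: ~0x4574
Checksum = 0xba8b


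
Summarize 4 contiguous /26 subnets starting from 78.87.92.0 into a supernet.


Original prefix: /26
Number of subnets: 4 = 2^2
New prefix = 26 - 2 = 24
Supernet: 78.87.92.0/24


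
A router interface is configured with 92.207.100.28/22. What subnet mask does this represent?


/22 means 22 network bits, 10 host bits
Binary: 11111111111111111111110000000000
Mask: 255.255.252.0


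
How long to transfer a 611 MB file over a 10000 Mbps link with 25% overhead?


Effective throughput = 10000 * (1 - 25/100) = 7500 Mbps
File size in Mb = 611 * 8 = 4888 Mb
Time = 4888 / 7500
Time = 0.6517 seconds


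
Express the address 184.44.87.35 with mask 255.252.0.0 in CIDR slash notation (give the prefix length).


Binary: 11111111.11111100.00000000.00000000
Count leading 1s
Prefix: /14


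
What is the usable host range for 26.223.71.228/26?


Network: 26.223.71.192
Broadcast: 26.223.71.255
First usable = network + 1
Last usable = broadcast - 1
Range: 26.223.71.193 to 26.223.71.254


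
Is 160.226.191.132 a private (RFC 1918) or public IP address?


RFC 1918 private ranges:
  10.0.0.0/8 (10.0.0.0 - 10.255.255.255)
  172.16.0.0/12 (172.16.0.0 - 172.31.255.255)
  192.168.0.0/16 (192.168.0.0 - 192.168.255.255)
Public (not in any RFC 1918 range)


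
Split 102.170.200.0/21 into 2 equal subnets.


New prefix = 21 + 1 = 22
Each subnet has 1024 addresses
  102.170.200.0/22
  102.170.204.0/22
Subnets: 102.170.200.0/22, 102.170.204.0/22


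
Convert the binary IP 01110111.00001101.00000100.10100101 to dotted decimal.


01110111 = 119
00001101 = 13
00000100 = 4
10100101 = 165
IP: 119.13.4.165


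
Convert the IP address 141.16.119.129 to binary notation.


141 = 10001101
16 = 00010000
119 = 01110111
129 = 10000001
Binary: 10001101.00010000.01110111.10000001


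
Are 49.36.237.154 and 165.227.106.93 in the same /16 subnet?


Mask: 255.255.0.0
49.36.237.154 AND mask = 49.36.0.0
165.227.106.93 AND mask = 165.227.0.0
No, different subnets (49.36.0.0 vs 165.227.0.0)


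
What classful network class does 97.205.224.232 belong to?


First octet: 97
Binary: 01100001
0xxxxxxx -> Class A (1-126)
Class A, default mask 255.0.0.0 (/8)


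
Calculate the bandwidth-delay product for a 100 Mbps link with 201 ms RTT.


BDP = bandwidth * RTT
= 100 Mbps * 201 ms
= 100 * 1e6 * 201 / 1000 bits
= 20100000 bits
= 2512500 bytes
= 2453.6133 KB
BDP = 20100000 bits (2512500 bytes)


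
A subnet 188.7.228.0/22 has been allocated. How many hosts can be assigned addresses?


Host bits = 32 - 22 = 10
Total addresses = 2^10 = 1024
Usable = total - 2 (network and broadcast)
Usable hosts: 1022


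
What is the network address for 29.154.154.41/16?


IP:   00011101.10011010.10011010.00101001
Mask: 11111111.11111111.00000000.00000000
AND operation:
Net:  00011101.10011010.00000000.00000000
Network: 29.154.0.0/16


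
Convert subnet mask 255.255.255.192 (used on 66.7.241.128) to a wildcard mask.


Subnet mask: 255.255.255.192
Wildcard = 255.255.255.255 - subnet mask
255 - 255 = 0
255 - 255 = 0
255 - 255 = 0
255 - 192 = 63
Wildcard: 0.0.0.63


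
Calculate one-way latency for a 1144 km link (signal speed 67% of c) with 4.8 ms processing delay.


Speed = 0.67 * 3e5 km/s = 201000 km/s
Propagation delay = 1144 / 201000 = 0.0057 s = 5.6915 ms
Processing delay = 4.8 ms
Total one-way latency = 10.4915 ms


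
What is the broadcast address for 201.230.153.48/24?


Network: 201.230.153.0/24
Host bits = 8
Set all host bits to 1:
Broadcast: 201.230.153.255


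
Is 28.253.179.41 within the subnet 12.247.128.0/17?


Subnet network: 12.247.128.0
Test IP AND mask: 28.253.128.0
No, 28.253.179.41 is not in 12.247.128.0/17


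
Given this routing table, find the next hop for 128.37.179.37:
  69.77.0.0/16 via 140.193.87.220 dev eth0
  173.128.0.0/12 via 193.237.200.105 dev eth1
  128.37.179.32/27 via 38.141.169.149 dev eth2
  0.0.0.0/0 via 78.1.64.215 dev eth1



Longest prefix match for 128.37.179.37:
  /16 69.77.0.0: no
  /12 173.128.0.0: no
  /27 128.37.179.32: MATCH
  /0 0.0.0.0: MATCH
Selected: next-hop 38.141.169.149 via eth2 (matched /27)


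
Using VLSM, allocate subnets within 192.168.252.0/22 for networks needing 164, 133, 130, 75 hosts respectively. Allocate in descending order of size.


164 hosts -> /24 (254 usable): 192.168.252.0/24
133 hosts -> /24 (254 usable): 192.168.253.0/24
130 hosts -> /24 (254 usable): 192.168.254.0/24
75 hosts -> /25 (126 usable): 192.168.255.0/25
Allocation: 192.168.252.0/24 (164 hosts, 254 usable); 192.168.253.0/24 (133 hosts, 254 usable); 192.168.254.0/24 (130 hosts, 254 usable); 192.168.255.0/25 (75 hosts, 126 usable)


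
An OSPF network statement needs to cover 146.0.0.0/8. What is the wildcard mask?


Subnet mask: 255.0.0.0
Wildcard = 255.255.255.255 - subnet mask
255 - 255 = 0
255 - 0 = 255
255 - 0 = 255
255 - 0 = 255
Wildcard: 0.255.255.255


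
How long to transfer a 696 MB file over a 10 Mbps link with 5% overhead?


Effective throughput = 10 * (1 - 5/100) = 9.5 Mbps
File size in Mb = 696 * 8 = 5568 Mb
Time = 5568 / 9.5
Time = 586.1053 seconds


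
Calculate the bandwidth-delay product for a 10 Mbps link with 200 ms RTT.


BDP = bandwidth * RTT
= 10 Mbps * 200 ms
= 10 * 1e6 * 200 / 1000 bits
= 2000000 bits
= 250000 bytes
= 244.1406 KB
BDP = 2000000 bits (250000 bytes)


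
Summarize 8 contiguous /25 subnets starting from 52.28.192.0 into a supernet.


Original prefix: /25
Number of subnets: 8 = 2^3
New prefix = 25 - 3 = 22
Supernet: 52.28.192.0/22


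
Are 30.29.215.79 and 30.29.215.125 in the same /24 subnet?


Mask: 255.255.255.0
30.29.215.79 AND mask = 30.29.215.0
30.29.215.125 AND mask = 30.29.215.0
Yes, same subnet (30.29.215.0)


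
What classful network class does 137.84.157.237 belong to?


First octet: 137
Binary: 10001001
10xxxxxx -> Class B (128-191)
Class B, default mask 255.255.0.0 (/16)


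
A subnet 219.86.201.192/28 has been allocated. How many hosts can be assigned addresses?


Host bits = 32 - 28 = 4
Total addresses = 2^4 = 16
Usable = total - 2 (network and broadcast)
Usable hosts: 14


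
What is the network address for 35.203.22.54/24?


IP:   00100011.11001011.00010110.00110110
Mask: 11111111.11111111.11111111.00000000
AND operation:
Net:  00100011.11001011.00010110.00000000
Network: 35.203.22.0/24


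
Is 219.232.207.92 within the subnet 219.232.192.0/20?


Subnet network: 219.232.192.0
Test IP AND mask: 219.232.192.0
Yes, 219.232.207.92 is in 219.232.192.0/20


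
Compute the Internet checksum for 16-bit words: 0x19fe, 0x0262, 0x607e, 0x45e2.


Sum all words (with carry folding):
+ 0x19fe = 0x19fe
+ 0x0262 = 0x1c60
+ 0x607e = 0x7cde
+ 0x45e2 = 0xc2c0
One's complement: ~0xc2c0
Checksum = 0x3d3f


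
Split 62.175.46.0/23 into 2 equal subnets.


New prefix = 23 + 1 = 24
Each subnet has 256 addresses
  62.175.46.0/24
  62.175.47.0/24
Subnets: 62.175.46.0/24, 62.175.47.0/24


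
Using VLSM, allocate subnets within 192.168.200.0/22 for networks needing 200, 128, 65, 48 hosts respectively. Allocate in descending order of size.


200 hosts -> /24 (254 usable): 192.168.200.0/24
128 hosts -> /24 (254 usable): 192.168.201.0/24
65 hosts -> /25 (126 usable): 192.168.202.0/25
48 hosts -> /26 (62 usable): 192.168.202.128/26
Allocation: 192.168.200.0/24 (200 hosts, 254 usable); 192.168.201.0/24 (128 hosts, 254 usable); 192.168.202.0/25 (65 hosts, 126 usable); 192.168.202.128/26 (48 hosts, 62 usable)


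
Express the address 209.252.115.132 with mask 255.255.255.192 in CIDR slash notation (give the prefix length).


Binary: 11111111.11111111.11111111.11000000
Count leading 1s
Prefix: /26


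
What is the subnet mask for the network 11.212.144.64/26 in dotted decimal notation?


/26 means 26 network bits, 6 host bits
Binary: 11111111111111111111111111000000
Mask: 255.255.255.192


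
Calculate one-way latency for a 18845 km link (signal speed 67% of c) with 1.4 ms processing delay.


Speed = 0.67 * 3e5 km/s = 201000 km/s
Propagation delay = 18845 / 201000 = 0.0938 s = 93.7562 ms
Processing delay = 1.4 ms
Total one-way latency = 95.1562 ms


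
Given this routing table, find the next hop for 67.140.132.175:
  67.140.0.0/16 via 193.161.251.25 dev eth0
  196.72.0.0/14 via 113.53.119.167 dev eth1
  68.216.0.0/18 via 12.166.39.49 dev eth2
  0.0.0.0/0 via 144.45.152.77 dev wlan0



Longest prefix match for 67.140.132.175:
  /16 67.140.0.0: MATCH
  /14 196.72.0.0: no
  /18 68.216.0.0: no
  /0 0.0.0.0: MATCH
Selected: next-hop 193.161.251.25 via eth0 (matched /16)


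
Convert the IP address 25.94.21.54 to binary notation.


25 = 00011001
94 = 01011110
21 = 00010101
54 = 00110110
Binary: 00011001.01011110.00010101.00110110


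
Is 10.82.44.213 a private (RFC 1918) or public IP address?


RFC 1918 private ranges:
  10.0.0.0/8 (10.0.0.0 - 10.255.255.255)
  172.16.0.0/12 (172.16.0.0 - 172.31.255.255)
  192.168.0.0/16 (192.168.0.0 - 192.168.255.255)
Private (in 10.0.0.0/8)


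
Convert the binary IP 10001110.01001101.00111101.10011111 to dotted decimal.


10001110 = 142
01001101 = 77
00111101 = 61
10011111 = 159
IP: 142.77.61.159


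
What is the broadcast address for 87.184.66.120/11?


Network: 87.160.0.0/11
Host bits = 21
Set all host bits to 1:
Broadcast: 87.191.255.255


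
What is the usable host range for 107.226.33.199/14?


Network: 107.224.0.0
Broadcast: 107.227.255.255
First usable = network + 1
Last usable = broadcast - 1
Range: 107.224.0.1 to 107.227.255.254


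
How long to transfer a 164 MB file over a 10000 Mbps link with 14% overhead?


Effective throughput = 10000 * (1 - 14/100) = 8600 Mbps
File size in Mb = 164 * 8 = 1312 Mb
Time = 1312 / 8600
Time = 0.1526 seconds


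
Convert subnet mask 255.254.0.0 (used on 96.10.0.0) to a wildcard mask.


Subnet mask: 255.254.0.0
Wildcard = 255.255.255.255 - subnet mask
255 - 255 = 0
255 - 254 = 1
255 - 0 = 255
255 - 0 = 255
Wildcard: 0.1.255.255


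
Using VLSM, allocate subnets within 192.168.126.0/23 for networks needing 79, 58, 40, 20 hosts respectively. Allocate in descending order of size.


79 hosts -> /25 (126 usable): 192.168.126.0/25
58 hosts -> /26 (62 usable): 192.168.126.128/26
40 hosts -> /26 (62 usable): 192.168.126.192/26
20 hosts -> /27 (30 usable): 192.168.127.0/27
Allocation: 192.168.126.0/25 (79 hosts, 126 usable); 192.168.126.128/26 (58 hosts, 62 usable); 192.168.126.192/26 (40 hosts, 62 usable); 192.168.127.0/27 (20 hosts, 30 usable)


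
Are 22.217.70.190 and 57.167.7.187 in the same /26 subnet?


Mask: 255.255.255.192
22.217.70.190 AND mask = 22.217.70.128
57.167.7.187 AND mask = 57.167.7.128
No, different subnets (22.217.70.128 vs 57.167.7.128)


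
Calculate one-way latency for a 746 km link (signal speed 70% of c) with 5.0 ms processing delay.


Speed = 0.7 * 3e5 km/s = 210000 km/s
Propagation delay = 746 / 210000 = 0.0036 s = 3.5524 ms
Processing delay = 5.0 ms
Total one-way latency = 8.5524 ms


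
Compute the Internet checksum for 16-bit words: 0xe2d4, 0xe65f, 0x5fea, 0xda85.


Sum all words (with carry folding):
+ 0xe2d4 = 0xe2d4
+ 0xe65f = 0xc934
+ 0x5fea = 0x291f
+ 0xda85 = 0x03a5
One's complement: ~0x03a5
Checksum = 0xfc5a


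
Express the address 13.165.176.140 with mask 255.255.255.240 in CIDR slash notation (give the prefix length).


Binary: 11111111.11111111.11111111.11110000
Count leading 1s
Prefix: /28


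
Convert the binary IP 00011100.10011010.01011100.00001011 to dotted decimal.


00011100 = 28
10011010 = 154
01011100 = 92
00001011 = 11
IP: 28.154.92.11


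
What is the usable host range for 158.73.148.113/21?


Network: 158.73.144.0
Broadcast: 158.73.151.255
First usable = network + 1
Last usable = broadcast - 1
Range: 158.73.144.1 to 158.73.151.254
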